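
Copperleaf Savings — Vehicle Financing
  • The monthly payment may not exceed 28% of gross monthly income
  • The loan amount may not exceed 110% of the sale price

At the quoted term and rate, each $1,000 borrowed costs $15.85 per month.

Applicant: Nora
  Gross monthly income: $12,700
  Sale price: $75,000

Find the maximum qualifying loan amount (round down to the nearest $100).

$82,500

Payment cap: 28% × $12,700 = $3,556/month.
At $15.85 per $1,000, that supports 3,556/15.85 × 1,000 ≈ $224,353 → $224,300.
LTV cap: 110% × $75,000 = $82,500 → $82,500.
Binding constraint: loan-to-value.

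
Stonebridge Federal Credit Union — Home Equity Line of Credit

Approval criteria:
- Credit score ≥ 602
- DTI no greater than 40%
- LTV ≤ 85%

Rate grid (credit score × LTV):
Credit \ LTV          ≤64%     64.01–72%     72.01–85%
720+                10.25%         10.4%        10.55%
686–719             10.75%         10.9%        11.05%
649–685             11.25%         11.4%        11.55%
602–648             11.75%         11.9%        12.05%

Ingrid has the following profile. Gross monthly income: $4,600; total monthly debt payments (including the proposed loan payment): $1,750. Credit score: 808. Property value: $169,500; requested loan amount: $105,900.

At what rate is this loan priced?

10.25%

Credit score 808 ≥ 602; DTI: 1,750 ÷ 4,600 = 38%, within the 40% cap
LTV = 105,900/169,500 = 62.5% ≤ 85%
Row: 808 falls in 720+. Column: 62.5% falls in ≤64%. Rate = 10.25%.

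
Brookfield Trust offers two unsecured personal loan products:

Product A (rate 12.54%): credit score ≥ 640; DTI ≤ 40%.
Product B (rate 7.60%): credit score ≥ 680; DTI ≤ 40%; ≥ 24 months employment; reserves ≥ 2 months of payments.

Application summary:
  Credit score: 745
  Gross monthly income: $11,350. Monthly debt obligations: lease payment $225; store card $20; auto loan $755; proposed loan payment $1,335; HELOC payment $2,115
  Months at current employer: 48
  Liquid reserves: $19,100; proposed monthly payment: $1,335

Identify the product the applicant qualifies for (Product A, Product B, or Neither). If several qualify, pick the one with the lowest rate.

Total debts = (225 + 20 + 755 + 1,335 + 2,115) = 4,450; DTI = 4,450/11,350 = 39.2%.
Reserves = 19,100/1,335 = 14.3 months.
Product A: score 745 ≥ 640; DTI 39.2% ≤ 40% → qualifies.
Product B: score 745 ≥ 680; DTI 39.2% ≤ 40%; employment 48 ≥ 24 mo; reserves 14.3 ≥ 2 mo → qualifies.
Qualifying: Product A, Product B. Lowest rate is 7.60% → Product B.

Product B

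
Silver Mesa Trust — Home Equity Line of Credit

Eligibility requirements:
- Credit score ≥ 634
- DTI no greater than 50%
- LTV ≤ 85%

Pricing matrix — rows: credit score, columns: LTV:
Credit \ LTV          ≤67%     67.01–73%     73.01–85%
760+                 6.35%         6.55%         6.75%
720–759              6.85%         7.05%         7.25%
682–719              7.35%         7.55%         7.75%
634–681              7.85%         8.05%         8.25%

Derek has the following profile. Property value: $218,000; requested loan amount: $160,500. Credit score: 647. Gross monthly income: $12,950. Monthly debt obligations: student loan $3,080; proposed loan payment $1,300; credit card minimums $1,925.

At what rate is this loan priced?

8.25%

Credit score 647 ≥ 634; Total monthly debts = (3,080 + 1,300 + 1,925) = 6,305. DTI = 6,305/12,950 = 48.7% ≤ 50%
LTV = 160,500/218,000 = 73.6% ≤ 85%
Row: 647 falls in 634–681. Column: 73.6% falls in 73.01–85%. Rate = 8.25%.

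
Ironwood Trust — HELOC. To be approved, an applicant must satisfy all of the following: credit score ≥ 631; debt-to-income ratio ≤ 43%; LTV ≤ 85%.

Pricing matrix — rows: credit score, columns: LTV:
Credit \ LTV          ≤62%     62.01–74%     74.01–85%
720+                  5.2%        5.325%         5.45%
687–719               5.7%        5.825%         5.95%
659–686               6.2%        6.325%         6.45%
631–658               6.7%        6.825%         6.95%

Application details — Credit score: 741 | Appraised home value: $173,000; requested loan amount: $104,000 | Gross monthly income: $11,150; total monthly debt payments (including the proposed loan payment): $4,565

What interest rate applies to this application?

5.2%

Credit score 741 ≥ 631; Debt-to-income = 4,565/11,150 = 40.9% — meets 43% limit
LTV: 104,000 ÷ 173,000 = 60.1%, within 85% cap
Credit 741 → row 720+; LTV 60.1% → column ≤62%. Grid cell → 5.2%.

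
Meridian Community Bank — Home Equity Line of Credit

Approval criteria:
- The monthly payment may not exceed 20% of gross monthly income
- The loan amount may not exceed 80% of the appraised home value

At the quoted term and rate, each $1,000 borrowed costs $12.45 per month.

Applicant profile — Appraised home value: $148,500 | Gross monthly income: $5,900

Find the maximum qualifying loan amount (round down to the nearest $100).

$94,700

Payment cap: 20% × $5,900 = $1,180/month.
At $12.45 per $1,000, that supports 1,180/12.45 × 1,000 ≈ $94,779 → $94,700.
LTV cap: 80% × $148,500 = $118,800 → $118,800.
Binding constraint: payment-to-income.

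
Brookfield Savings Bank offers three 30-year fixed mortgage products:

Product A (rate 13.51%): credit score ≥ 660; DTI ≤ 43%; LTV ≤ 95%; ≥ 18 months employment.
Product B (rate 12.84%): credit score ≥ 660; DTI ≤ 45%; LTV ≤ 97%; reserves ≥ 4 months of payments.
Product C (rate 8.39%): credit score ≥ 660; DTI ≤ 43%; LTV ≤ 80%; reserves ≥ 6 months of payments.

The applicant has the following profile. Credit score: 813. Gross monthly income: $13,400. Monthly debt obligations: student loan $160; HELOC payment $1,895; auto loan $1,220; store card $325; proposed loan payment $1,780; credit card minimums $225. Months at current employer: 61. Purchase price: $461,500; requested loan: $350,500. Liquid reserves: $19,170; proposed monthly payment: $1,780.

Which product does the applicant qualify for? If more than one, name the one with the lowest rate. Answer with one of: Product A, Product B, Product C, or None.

Total debts = (160 + 1,895 + 1,220 + 325 + 1,780 + 225) = 5,605; DTI = 5,605/13,400 = 41.8%.
LTV = 350,500/461,500 = 75.9%.
Reserves = 19,170/1,780 = 10.8 months.
Product A: score 813 ≥ 660; DTI 41.8% ≤ 43%; LTV 75.9% ≤ 95%; employment 61 ≥ 18 mo → qualifies.
Product B: score 813 ≥ 660; DTI 41.8% ≤ 45%; LTV 75.9% ≤ 97%; reserves 10.8 ≥ 4 mo → qualifies.
Product C: score 813 ≥ 660; DTI 41.8% ≤ 43%; LTV 75.9% ≤ 80%; reserves 10.8 ≥ 6 mo → qualifies.
Qualifying: Product A, Product B, Product C. Lowest rate is 8.39% → Product C.

Product C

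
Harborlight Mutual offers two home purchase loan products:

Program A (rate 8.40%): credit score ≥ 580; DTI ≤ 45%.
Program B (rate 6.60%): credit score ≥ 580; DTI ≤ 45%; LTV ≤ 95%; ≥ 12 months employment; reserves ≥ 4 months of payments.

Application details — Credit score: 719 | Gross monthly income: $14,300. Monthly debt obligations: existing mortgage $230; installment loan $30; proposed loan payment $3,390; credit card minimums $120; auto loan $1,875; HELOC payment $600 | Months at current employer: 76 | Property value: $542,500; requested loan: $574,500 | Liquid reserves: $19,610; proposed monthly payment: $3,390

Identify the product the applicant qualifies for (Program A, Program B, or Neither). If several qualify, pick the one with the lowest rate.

Program A

Total debts = (230 + 30 + 3,390 + 120 + 1,875 + 600) = 6,245; DTI = 6,245/14,300 = 43.7%.
LTV = 574,500/542,500 = 105.9%.
Reserves = 19,610/3,390 = 5.8 months.
Program A: score 719 ≥ 580; DTI 43.7% ≤ 45% → qualifies.
Program B: score 719 ≥ 580; DTI 43.7% ≤ 45%; LTV 105.9% > 95%; employment 76 ≥ 12 mo; reserves 5.8 ≥ 4 mo → does not qualify.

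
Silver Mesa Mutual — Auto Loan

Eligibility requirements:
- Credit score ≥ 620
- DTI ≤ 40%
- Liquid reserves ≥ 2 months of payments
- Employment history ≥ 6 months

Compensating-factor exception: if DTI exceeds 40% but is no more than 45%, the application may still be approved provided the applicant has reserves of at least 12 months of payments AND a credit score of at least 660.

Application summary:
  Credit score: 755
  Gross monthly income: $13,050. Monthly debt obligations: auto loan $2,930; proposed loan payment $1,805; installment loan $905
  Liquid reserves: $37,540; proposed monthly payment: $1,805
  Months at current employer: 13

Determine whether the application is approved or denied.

Credit score 755 ≥ 620 (meets base)
Total debts = (2,930 + 1,805 + 905) = 5,640. DTI: 5,640 ÷ 13,050 = 43.2%, over the 40% base limit.
Liquid reserves cover 37,540/1,805 = 20.8 months — ≥ 2 required
Employment 13 ≥ 6 months
DTI 43.2% is within the 40%–45% exception band; checking compensating factors.
Reserves 20.8 ≥ 12 months; credit score 755 ≥ 660.
Both override conditions satisfied; DTI exception granted.

Approved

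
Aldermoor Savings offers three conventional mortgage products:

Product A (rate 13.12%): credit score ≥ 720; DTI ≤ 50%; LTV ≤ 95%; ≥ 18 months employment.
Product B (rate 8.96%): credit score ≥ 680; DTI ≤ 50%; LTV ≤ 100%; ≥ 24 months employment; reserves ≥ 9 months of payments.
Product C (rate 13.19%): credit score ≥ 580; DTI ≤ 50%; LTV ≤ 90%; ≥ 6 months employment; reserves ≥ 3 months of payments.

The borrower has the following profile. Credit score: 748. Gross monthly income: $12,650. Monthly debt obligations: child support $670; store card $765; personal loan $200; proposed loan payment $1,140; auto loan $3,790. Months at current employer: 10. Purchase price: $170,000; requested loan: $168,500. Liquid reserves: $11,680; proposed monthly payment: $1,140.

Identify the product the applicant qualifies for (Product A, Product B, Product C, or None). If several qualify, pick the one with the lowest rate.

None

Total debts = (670 + 765 + 200 + 1,140 + 3,790) = 6,565; DTI = 6,565/12,650 = 51.9%.
LTV = 168,500/170,000 = 99.1%.
Reserves = 11,680/1,140 = 10.2 months.
Product A: score 748 ≥ 720; DTI 51.9% > 50%; LTV 99.1% > 95%; employment 10 < 18 mo → does not qualify.
Product B: score 748 ≥ 680; DTI 51.9% > 50%; LTV 99.1% ≤ 100%; employment 10 < 24 mo; reserves 10.2 ≥ 9 mo → does not qualify.
Product C: score 748 ≥ 580; DTI 51.9% > 50%; LTV 99.1% > 90%; employment 10 ≥ 6 mo; reserves 10.2 ≥ 3 mo → does not qualify.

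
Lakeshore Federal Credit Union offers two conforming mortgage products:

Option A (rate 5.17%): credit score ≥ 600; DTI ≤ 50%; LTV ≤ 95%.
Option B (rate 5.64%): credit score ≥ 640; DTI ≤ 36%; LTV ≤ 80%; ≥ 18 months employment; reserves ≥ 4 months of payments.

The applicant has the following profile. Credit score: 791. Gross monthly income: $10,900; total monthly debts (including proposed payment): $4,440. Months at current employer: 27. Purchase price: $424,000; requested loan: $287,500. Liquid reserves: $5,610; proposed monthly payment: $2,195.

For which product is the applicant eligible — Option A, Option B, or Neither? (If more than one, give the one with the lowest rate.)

Option A

DTI = 4,440/10,900 = 40.7%.
LTV = 287,500/424,000 = 67.8%.
Reserves = 5,610/2,195 = 2.6 months.
Option A: score 791 ≥ 600; DTI 40.7% ≤ 50%; LTV 67.8% ≤ 95% → qualifies.
Option B: score 791 ≥ 640; DTI 40.7% > 36%; LTV 67.8% ≤ 80%; employment 27 ≥ 18 mo; reserves 2.6 < 4 mo → does not qualify.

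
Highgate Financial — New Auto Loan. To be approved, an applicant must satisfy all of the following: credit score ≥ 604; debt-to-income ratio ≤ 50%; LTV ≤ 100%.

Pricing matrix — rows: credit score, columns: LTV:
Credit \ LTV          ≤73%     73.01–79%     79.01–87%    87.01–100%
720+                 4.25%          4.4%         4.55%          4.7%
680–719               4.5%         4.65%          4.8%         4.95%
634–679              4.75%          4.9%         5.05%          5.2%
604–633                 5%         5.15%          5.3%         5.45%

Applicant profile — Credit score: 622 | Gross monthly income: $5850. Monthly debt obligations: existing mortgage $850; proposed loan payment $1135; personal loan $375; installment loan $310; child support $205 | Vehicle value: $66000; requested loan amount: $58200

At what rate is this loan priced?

Credit score 622 ≥ 604; Total monthly debts = (850 + 1,135 + 375 + 310 + 205) = 2,875. DTI: 2,875 ÷ 5,850 = 49.1%, within the 50% cap
LTV: 58,200 ÷ 66,000 = 88.2%, within 100% cap
Score 622 is in the 604–633 band; LTV 88.2% is in the 87.01–100% band → 5.45%.

5.45%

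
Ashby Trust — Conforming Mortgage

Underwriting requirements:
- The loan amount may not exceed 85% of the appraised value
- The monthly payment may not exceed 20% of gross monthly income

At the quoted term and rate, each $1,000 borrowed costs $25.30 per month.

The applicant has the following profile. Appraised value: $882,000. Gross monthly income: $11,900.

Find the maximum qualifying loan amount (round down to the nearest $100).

$94,000

Payment cap: 20% × $11,900 = $2,380/month.
At $25.30 per $1,000, that supports 2,380/25.30 × 1,000 ≈ $94,071 → $94,000.
LTV cap: 85% × $882,000 = $749,700 → $749,700.
Binding constraint: payment-to-income.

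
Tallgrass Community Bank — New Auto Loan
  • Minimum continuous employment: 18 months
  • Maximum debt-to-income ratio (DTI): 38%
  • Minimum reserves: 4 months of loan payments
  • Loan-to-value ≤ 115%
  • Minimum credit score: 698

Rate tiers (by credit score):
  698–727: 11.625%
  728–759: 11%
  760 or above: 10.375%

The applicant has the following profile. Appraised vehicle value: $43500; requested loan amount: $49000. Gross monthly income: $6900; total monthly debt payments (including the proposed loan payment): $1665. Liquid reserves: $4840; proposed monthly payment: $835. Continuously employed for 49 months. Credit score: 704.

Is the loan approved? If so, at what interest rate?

Credit score 704 ≥ 698 (meets minimum)
Employment 49 ≥ 18 months
Liquid reserves cover 4,840/835 = 5.8 months — ≥ 4 required
LTV: 49,000 ÷ 43,500 = 112.6%, within 115% cap
Debt-to-income = 1,665/6,900 = 24.1% — meets 38% limit
All requirements met. Score 704 falls in the 698–727 tier → 11.625%.

Approved at 11.625%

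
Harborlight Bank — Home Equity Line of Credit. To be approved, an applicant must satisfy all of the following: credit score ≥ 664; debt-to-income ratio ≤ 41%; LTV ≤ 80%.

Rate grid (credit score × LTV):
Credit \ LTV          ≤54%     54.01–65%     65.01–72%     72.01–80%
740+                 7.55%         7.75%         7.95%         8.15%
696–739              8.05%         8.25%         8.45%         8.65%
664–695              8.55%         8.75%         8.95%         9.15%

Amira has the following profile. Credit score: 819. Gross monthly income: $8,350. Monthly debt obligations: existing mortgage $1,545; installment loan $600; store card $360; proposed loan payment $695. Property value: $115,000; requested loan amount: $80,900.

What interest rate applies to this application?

Credit score 819 ≥ 664; Total monthly debts = (1,545 + 600 + 360 + 695) = 3,200. Debt-to-income = 3,200/8,350 = 38.3% — meets 41% limit
LTV = 80,900/115,000 = 70.3% ≤ 80%
Score 819 is in the 740+ band; LTV 70.3% is in the 65.01–72% band → 7.95%.

7.95%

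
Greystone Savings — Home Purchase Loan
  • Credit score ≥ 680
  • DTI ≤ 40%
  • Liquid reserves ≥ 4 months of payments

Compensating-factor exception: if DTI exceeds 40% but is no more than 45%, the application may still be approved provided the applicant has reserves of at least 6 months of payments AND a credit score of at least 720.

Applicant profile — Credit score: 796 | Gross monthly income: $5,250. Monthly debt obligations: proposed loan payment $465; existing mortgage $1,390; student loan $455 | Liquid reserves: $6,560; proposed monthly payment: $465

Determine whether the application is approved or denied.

Credit score 796 ≥ 680 (meets base)
Total debts = (465 + 1,390 + 455) = 2,310. DTI: 2,310 ÷ 5,250 = 44%, over the 40% base limit.
Reserves: 6,560 ÷ 465 = 14.1 months (meets 4-month minimum)
DTI 44% is within the 40%–45% exception band; checking compensating factors.
Reserves 14.1 ≥ 6 months; credit score 796 ≥ 720.
Both override conditions satisfied; DTI exception granted.

Approved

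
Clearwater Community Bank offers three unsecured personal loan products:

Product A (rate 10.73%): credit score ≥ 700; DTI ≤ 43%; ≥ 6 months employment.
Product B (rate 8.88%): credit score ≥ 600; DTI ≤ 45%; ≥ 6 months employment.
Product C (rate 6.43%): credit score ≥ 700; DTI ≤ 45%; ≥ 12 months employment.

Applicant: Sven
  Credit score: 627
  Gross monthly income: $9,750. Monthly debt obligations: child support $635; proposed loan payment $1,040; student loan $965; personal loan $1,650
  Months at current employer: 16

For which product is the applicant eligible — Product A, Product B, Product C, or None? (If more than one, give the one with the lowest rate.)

Total debts = (635 + 1,040 + 965 + 1,650) = 4,290; DTI = 4,290/9,750 = 44%.
Product A: score 627 < 700; DTI 44% > 43%; employment 16 ≥ 6 mo → does not qualify.
Product B: score 627 ≥ 600; DTI 44% ≤ 45%; employment 16 ≥ 6 mo → qualifies.
Product C: score 627 < 700; DTI 44% ≤ 45%; employment 16 ≥ 12 mo → does not qualify.

Product B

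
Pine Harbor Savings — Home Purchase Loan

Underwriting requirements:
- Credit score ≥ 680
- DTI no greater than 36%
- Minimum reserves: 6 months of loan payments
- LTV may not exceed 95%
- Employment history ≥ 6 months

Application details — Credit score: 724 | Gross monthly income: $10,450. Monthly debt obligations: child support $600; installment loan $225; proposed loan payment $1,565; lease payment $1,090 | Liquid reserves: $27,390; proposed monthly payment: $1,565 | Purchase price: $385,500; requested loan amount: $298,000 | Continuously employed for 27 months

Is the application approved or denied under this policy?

Approved

Credit score 724 ≥ 680 (meets)
Total monthly debts = (600 + 225 + 1,565 + 1,090) = 3,480. DTI = 3,480/10,450 = 33.3% ≤ 36%
Reserves = 27,390/1,565 = 17.5 months ≥ 6
Loan-to-value = 298,000/385,500 = 77.3% — pass (95% max)
Employment 27 ≥ 6 months
All criteria satisfied.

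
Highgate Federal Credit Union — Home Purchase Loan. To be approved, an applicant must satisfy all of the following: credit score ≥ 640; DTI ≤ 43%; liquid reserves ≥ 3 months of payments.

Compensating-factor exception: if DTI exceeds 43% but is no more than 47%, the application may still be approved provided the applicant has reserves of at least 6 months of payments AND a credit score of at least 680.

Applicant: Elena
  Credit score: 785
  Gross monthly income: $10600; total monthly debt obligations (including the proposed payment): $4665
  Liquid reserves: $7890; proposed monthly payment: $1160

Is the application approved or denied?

Approved

Credit score 785 ≥ 640 (meets base)
DTI = 4,665/10,600 = 44% > 43% — standard DTI limit exceeded.
Liquid reserves cover 7,890/1,160 = 6.8 months — ≥ 3 required
DTI 44% is within the 43%–47% exception band; checking compensating factors.
Override check — reserves: 6.8 mo (ok); score: 785 (ok).
Both override conditions satisfied; DTI exception granted.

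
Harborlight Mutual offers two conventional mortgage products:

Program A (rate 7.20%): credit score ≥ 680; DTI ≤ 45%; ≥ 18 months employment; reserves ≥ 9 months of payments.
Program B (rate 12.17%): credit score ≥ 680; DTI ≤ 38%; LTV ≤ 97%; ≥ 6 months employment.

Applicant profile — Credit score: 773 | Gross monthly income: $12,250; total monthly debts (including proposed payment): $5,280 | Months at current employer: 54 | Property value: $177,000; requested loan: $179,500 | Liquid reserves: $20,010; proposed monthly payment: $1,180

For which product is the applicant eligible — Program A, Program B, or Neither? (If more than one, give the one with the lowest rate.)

Program A

DTI = 5,280/12,250 = 43.1%.
LTV = 179,500/177,000 = 101.4%.
Reserves = 20,010/1,180 = 17.0 months.
Program A: score 773 ≥ 680; DTI 43.1% ≤ 45%; employment 54 ≥ 18 mo; reserves 17.0 ≥ 9 mo → qualifies.
Program B: score 773 ≥ 680; DTI 43.1% > 38%; LTV 101.4% > 97%; employment 54 ≥ 6 mo → does not qualify.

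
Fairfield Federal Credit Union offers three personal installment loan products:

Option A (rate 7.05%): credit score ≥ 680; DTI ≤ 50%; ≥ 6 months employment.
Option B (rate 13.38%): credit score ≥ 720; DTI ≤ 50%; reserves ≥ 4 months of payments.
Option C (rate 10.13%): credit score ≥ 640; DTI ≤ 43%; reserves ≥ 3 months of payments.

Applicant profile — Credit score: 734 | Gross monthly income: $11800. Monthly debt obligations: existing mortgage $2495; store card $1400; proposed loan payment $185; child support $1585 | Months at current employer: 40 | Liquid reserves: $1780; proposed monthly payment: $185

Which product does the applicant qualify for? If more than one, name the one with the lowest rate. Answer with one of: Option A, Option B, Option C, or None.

Total debts = (2,495 + 1,400 + 185 + 1,585) = 5,665; DTI = 5,665/11,800 = 48%.
Reserves = 1,780/185 = 9.6 months.
Option A: score 734 ≥ 680; DTI 48% ≤ 50%; employment 40 ≥ 6 mo → qualifies.
Option B: score 734 ≥ 720; DTI 48% ≤ 50%; reserves 9.6 ≥ 4 mo → qualifies.
Option C: score 734 ≥ 640; DTI 48% > 43%; reserves 9.6 ≥ 3 mo → does not qualify.
Qualifying: Option A, Option B. Lowest rate is 7.05% → Option A.

Option A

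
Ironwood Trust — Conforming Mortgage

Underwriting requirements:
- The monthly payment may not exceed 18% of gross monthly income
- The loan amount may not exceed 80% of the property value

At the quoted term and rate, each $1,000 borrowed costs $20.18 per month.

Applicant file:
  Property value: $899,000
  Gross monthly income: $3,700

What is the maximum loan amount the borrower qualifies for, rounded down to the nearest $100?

Payment cap: 18% × $3,700 = $666/month.
At $20.18 per $1,000, that supports 666/20.18 × 1,000 ≈ $33,002 → $33,000.
LTV cap: 80% × $899,000 = $719,200 → $719,200.
Binding constraint: payment-to-income.

$33,000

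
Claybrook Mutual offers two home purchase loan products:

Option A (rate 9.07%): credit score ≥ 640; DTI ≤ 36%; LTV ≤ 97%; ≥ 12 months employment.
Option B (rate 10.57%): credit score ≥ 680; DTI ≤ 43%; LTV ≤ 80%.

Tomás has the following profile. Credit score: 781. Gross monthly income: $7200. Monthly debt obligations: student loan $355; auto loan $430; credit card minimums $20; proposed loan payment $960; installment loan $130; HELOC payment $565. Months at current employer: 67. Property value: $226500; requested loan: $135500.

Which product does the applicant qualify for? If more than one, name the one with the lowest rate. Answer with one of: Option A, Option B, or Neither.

Total debts = (355 + 430 + 20 + 960 + 130 + 565) = 2,460; DTI = 2,460/7,200 = 34.2%.
LTV = 135,500/226,500 = 59.8%.
Option A: score 781 ≥ 640; DTI 34.2% ≤ 36%; LTV 59.8% ≤ 97%; employment 67 ≥ 12 mo → qualifies.
Option B: score 781 ≥ 680; DTI 34.2% ≤ 43%; LTV 59.8% ≤ 80% → qualifies.
Qualifying: Option A, Option B. Lowest rate is 9.07% → Option A.

Option A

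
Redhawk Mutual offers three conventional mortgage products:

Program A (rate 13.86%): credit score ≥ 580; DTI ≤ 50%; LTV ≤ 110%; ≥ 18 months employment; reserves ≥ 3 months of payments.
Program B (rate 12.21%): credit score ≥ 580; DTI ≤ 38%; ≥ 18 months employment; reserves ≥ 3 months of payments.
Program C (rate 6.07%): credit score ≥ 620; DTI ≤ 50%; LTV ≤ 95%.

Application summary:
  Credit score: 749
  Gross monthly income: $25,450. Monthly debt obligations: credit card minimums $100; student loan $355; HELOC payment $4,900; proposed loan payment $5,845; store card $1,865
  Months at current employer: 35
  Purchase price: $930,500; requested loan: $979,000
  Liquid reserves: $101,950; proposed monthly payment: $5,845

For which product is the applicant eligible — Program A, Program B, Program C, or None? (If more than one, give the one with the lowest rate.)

Total debts = (100 + 355 + 4,900 + 5,845 + 1,865) = 13,065; DTI = 13,065/25,450 = 51.3%.
LTV = 979,000/930,500 = 105.2%.
Reserves = 101,950/5,845 = 17.4 months.
Program A: score 749 ≥ 580; DTI 51.3% > 50%; LTV 105.2% ≤ 110%; employment 35 ≥ 18 mo; reserves 17.4 ≥ 3 mo → does not qualify.
Program B: score 749 ≥ 580; DTI 51.3% > 38%; employment 35 ≥ 18 mo; reserves 17.4 ≥ 3 mo → does not qualify.
Program C: score 749 ≥ 620; DTI 51.3% > 50%; LTV 105.2% > 95% → does not qualify.

None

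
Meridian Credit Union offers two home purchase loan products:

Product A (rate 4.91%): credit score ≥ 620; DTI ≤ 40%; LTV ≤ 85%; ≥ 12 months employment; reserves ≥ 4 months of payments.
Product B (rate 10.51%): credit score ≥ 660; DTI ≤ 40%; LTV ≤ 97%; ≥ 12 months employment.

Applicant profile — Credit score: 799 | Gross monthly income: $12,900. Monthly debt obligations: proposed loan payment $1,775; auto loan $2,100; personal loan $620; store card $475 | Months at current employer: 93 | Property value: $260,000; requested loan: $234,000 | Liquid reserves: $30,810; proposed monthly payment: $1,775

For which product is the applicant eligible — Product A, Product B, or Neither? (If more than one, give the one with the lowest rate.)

Product B

Total debts = (1,775 + 2,100 + 620 + 475) = 4,970; DTI = 4,970/12,900 = 38.5%.
LTV = 234,000/260,000 = 90%.
Reserves = 30,810/1,775 = 17.4 months.
Product A: score 799 ≥ 620; DTI 38.5% ≤ 40%; LTV 90% > 85%; employment 93 ≥ 12 mo; reserves 17.4 ≥ 4 mo → does not qualify.
Product B: score 799 ≥ 660; DTI 38.5% ≤ 40%; LTV 90% ≤ 97%; employment 93 ≥ 12 mo → qualifies.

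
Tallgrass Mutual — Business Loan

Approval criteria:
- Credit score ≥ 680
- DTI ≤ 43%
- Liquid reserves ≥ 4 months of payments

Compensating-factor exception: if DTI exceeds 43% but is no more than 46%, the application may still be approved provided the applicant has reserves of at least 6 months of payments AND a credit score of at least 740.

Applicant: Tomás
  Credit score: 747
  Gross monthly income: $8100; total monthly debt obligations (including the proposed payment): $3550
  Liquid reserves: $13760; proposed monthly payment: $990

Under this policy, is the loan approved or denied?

Approved

Credit score 747 ≥ 680 (meets base)
DTI: 3,550 ÷ 8,100 = 43.8%, over the 43% base limit.
Reserves = 13,760/990 = 13.9 months ≥ 4
43.8% falls in the override range (43%–46%), so the compensating-factor test applies.
Reserves 13.9 ≥ 6 months; credit score 747 ≥ 740.
Both compensating conditions met → exception applies.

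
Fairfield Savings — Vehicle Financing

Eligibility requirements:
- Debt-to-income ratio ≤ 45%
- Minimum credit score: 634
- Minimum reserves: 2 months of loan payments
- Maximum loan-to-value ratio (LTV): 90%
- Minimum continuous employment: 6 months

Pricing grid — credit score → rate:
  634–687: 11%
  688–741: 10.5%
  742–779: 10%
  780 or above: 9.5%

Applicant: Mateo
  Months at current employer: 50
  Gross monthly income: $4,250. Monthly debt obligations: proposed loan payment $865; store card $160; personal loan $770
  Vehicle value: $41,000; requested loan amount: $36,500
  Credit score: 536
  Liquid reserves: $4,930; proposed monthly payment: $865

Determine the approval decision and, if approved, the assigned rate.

Credit score 536 < 634 (below minimum)
Total monthly debts = (865 + 160 + 770) = 1,795. DTI = 1,795/4,250 = 42.2% ≤ 45%
Liquid reserves cover 4,930/865 = 5.7 months — ≥ 2 required
Loan-to-value = 36,500/41,000 = 89% — pass (90% max)
Employment 50 ≥ 6 months
Not all requirements met → denied.

Denied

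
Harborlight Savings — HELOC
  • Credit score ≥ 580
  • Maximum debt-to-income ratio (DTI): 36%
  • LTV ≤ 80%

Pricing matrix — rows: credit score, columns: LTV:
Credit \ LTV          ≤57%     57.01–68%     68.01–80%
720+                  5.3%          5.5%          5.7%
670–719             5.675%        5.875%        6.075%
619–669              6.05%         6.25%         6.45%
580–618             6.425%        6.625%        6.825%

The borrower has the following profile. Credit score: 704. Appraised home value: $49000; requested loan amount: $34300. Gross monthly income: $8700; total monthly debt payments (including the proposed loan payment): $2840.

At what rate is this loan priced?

6.075%

Credit score 704 ≥ 580; DTI = 2,840/8,700 = 32.6% ≤ 36%
LTV = 34,300/49,000 = 70% ≤ 80%
Row: 704 falls in 670–719. Column: 70% falls in 68.01–80%. Rate = 6.075%.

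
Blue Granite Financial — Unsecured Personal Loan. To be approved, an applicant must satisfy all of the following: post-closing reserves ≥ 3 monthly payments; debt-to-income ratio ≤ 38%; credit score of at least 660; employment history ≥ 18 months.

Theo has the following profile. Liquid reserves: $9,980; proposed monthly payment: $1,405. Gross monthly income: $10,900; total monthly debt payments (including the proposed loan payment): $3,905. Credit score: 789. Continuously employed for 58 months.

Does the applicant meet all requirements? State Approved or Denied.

Approved

Reserves: 9,980 ÷ 1,405 = 7.1 months (meets 3-month minimum)
DTI = 3,905/10,900 = 35.8% ≤ 38%
Credit score 789 ≥ 660 (meets)
Employment 58 ≥ 18 months
All criteria satisfied.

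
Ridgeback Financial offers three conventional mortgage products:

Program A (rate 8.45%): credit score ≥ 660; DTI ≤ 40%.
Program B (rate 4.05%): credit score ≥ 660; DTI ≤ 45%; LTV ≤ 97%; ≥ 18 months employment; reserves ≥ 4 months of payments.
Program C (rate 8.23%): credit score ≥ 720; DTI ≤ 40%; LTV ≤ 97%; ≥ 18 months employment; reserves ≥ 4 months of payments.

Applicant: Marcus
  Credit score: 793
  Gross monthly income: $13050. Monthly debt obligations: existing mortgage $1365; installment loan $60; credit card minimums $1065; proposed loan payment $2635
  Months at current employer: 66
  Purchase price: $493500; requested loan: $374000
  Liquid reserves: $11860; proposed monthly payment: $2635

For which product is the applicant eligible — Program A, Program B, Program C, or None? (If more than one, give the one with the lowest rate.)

Program B

Total debts = (1,365 + 60 + 1,065 + 2,635) = 5,125; DTI = 5,125/13,050 = 39.3%.
LTV = 374,000/493,500 = 75.8%.
Reserves = 11,860/2,635 = 4.5 months.
Program A: score 793 ≥ 660; DTI 39.3% ≤ 40% → qualifies.
Program B: score 793 ≥ 660; DTI 39.3% ≤ 45%; LTV 75.8% ≤ 97%; employment 66 ≥ 18 mo; reserves 4.5 ≥ 4 mo → qualifies.
Program C: score 793 ≥ 720; DTI 39.3% ≤ 40%; LTV 75.8% ≤ 97%; employment 66 ≥ 18 mo; reserves 4.5 ≥ 4 mo → qualifies.
Qualifying: Program A, Program B, Program C. Lowest rate is 4.05% → Program B.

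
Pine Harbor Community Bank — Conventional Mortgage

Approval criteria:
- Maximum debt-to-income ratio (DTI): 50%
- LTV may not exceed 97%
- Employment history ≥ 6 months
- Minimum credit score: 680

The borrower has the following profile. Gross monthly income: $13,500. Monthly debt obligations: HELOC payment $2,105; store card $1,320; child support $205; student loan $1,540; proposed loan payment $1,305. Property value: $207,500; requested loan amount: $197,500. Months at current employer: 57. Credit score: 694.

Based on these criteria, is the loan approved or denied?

Total monthly debts = (2,105 + 1,320 + 205 + 1,540 + 1,305) = 6,475. Debt-to-income = 6,475/13,500 = 48% — meets 50% limit
LTV = 197,500/207,500 = 95.2% ≤ 97%
Employment 57 ≥ 6 months
Credit score 694 ≥ 680 (meets)
All criteria satisfied.

Approved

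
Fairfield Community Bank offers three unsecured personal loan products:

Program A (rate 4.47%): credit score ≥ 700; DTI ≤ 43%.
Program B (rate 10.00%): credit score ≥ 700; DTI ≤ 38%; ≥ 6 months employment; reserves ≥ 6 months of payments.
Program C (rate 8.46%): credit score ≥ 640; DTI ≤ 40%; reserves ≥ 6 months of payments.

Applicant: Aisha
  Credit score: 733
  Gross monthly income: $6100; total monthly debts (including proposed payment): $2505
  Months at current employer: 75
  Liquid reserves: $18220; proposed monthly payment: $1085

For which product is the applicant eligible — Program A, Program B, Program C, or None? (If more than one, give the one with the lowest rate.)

DTI = 2,505/6,100 = 41.1%.
Reserves = 18,220/1,085 = 16.8 months.
Program A: score 733 ≥ 700; DTI 41.1% ≤ 43% → qualifies.
Program B: score 733 ≥ 700; DTI 41.1% > 38%; employment 75 ≥ 6 mo; reserves 16.8 ≥ 6 mo → does not qualify.
Program C: score 733 ≥ 640; DTI 41.1% > 40%; reserves 16.8 ≥ 6 mo → does not qualify.

Program A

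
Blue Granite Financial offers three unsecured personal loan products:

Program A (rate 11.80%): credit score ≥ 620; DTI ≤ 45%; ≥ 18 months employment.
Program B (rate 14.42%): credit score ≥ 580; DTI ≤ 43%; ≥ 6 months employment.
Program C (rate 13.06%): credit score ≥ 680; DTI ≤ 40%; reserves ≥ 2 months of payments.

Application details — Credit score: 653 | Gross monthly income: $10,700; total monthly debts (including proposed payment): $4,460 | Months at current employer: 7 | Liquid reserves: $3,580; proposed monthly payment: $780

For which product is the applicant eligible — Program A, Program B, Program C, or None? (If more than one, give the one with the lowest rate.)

DTI = 4,460/10,700 = 41.7%.
Reserves = 3,580/780 = 4.6 months.
Program A: score 653 ≥ 620; DTI 41.7% ≤ 45%; employment 7 < 18 mo → does not qualify.
Program B: score 653 ≥ 580; DTI 41.7% ≤ 43%; employment 7 ≥ 6 mo → qualifies.
Program C: score 653 < 680; DTI 41.7% > 40%; reserves 4.6 ≥ 2 mo → does not qualify.

Program B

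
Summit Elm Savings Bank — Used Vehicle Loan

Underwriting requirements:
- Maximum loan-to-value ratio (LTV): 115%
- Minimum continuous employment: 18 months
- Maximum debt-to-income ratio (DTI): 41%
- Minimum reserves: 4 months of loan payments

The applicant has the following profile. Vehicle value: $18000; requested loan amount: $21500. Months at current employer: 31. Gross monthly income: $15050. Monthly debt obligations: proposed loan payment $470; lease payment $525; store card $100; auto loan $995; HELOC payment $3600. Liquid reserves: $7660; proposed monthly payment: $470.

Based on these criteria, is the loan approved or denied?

LTV: 21,500 ÷ 18,000 = 119.4%, exceeds 115% cap
Employment 31 ≥ 18 months
Total monthly debts = (470 + 525 + 100 + 995 + 3,600) = 5,690. Debt-to-income = 5,690/15,050 = 37.8% — meets 41% limit
Liquid reserves cover 7,660/470 = 16.3 months — ≥ 4 required
Fails on LTV.

Denied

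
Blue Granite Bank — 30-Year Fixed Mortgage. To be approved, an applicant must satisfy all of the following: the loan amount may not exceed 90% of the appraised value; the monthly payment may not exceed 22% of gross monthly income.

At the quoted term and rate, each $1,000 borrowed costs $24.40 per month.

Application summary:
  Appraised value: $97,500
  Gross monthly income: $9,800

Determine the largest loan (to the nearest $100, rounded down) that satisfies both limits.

Payment cap: 22% × $9,800 = $2,156/month.
At $24.40 per $1,000, that supports 2,156/24.40 × 1,000 ≈ $88,360 → $88,300.
LTV cap: 90% × $97,500 = $87,750 → $87,700.
Binding constraint: loan-to-value.

$87,700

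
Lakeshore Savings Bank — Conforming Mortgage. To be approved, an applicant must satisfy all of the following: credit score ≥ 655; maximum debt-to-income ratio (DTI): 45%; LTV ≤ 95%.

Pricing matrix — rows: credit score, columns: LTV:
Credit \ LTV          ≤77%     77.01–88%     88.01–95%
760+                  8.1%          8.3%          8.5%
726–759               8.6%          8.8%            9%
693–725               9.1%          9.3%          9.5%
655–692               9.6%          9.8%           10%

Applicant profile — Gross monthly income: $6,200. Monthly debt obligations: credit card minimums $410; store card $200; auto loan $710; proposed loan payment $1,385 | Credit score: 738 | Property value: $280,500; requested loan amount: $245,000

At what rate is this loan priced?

Credit score 738 ≥ 655; Total monthly debts = (410 + 200 + 710 + 1,385) = 2,705. DTI = 2,705/6,200 = 43.6% ≤ 45%
LTV: 245,000 ÷ 280,500 = 87.3%, within 95% cap
Row: 738 falls in 726–759. Column: 87.3% falls in 77.01–88%. Rate = 8.8%.

8.8%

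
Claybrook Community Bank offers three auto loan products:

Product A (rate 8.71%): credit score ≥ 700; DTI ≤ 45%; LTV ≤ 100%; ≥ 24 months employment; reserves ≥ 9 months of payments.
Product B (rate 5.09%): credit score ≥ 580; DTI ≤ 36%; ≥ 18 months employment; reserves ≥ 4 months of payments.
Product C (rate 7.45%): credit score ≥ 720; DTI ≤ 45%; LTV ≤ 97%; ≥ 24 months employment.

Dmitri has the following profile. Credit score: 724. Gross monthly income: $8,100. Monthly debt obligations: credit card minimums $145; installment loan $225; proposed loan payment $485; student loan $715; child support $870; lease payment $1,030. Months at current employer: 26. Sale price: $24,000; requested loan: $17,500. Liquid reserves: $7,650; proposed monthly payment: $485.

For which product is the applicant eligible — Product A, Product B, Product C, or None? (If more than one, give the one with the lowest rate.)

Total debts = (145 + 225 + 485 + 715 + 870 + 1,030) = 3,470; DTI = 3,470/8,100 = 42.8%.
LTV = 17,500/24,000 = 72.9%.
Reserves = 7,650/485 = 15.8 months.
Product A: score 724 ≥ 700; DTI 42.8% ≤ 45%; LTV 72.9% ≤ 100%; employment 26 ≥ 24 mo; reserves 15.8 ≥ 9 mo → qualifies.
Product B: score 724 ≥ 580; DTI 42.8% > 36%; employment 26 ≥ 18 mo; reserves 15.8 ≥ 4 mo → does not qualify.
Product C: score 724 ≥ 720; DTI 42.8% ≤ 45%; LTV 72.9% ≤ 97%; employment 26 ≥ 24 mo → qualifies.
Qualifying: Product A, Product C. Lowest rate is 7.45% → Product C.

Product C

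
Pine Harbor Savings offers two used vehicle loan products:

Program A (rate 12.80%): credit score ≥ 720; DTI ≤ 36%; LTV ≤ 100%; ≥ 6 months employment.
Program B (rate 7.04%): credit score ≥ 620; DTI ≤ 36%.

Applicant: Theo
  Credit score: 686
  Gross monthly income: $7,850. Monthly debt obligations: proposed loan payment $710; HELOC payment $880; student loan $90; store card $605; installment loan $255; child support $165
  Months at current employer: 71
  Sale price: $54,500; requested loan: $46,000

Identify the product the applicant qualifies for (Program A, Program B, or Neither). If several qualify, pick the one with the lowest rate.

Program B

Total debts = (710 + 880 + 90 + 605 + 255 + 165) = 2,705; DTI = 2,705/7,850 = 34.5%.
LTV = 46,000/54,500 = 84.4%.
Program A: score 686 < 720; DTI 34.5% ≤ 36%; LTV 84.4% ≤ 100%; employment 71 ≥ 6 mo → does not qualify.
Program B: score 686 ≥ 620; DTI 34.5% ≤ 36% → qualifies.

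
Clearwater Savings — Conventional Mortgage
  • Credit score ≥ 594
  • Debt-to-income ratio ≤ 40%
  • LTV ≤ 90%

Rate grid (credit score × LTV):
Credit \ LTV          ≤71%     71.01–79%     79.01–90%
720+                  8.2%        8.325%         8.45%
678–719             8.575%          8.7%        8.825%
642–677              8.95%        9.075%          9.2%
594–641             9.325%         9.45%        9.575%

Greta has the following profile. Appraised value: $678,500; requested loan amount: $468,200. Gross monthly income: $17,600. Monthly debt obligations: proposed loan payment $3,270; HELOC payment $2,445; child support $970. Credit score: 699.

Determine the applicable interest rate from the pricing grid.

8.575%

Credit score 699 ≥ 594; Total monthly debts = (3,270 + 2,445 + 970) = 6,685. DTI: 6,685 ÷ 17,600 = 38%, within the 40% cap
Loan-to-value = 468,200/678,500 = 69% — pass (90% max)
Row: 699 falls in 678–719. Column: 69% falls in ≤71%. Rate = 8.575%.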